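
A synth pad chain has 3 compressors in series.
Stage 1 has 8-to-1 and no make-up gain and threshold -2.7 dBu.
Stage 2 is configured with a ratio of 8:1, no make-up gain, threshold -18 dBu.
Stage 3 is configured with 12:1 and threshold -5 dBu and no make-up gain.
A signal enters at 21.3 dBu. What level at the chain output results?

-15.7125 dBu

Stage 1: 24 dB above -2.7 dBu, reduced 8:1 to 3 dB above → 0.3 dBu.
Stage 2: overshoot 18.3 dB → 18.3/8 = 2.2875 dB → -15.7125 dBu.
Stage 3: -15.7125 dBu is at or below the -5 dBu threshold — no compression; output -15.7125 dBu.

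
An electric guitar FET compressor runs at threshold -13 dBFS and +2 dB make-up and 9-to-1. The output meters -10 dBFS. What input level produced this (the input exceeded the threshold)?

Before make-up, the level was -10 − 2 = -12 dBFS.
Post-compression overshoot = -12 − (-13) = 1 dB.
Undo the ratio: input overshoot = 1 × 9 = 9 dB, giving input = -4 dBFS.

-4 dBFS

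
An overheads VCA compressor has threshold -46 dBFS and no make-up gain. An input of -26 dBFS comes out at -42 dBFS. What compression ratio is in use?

Input overshoot = -26 − (-46) = 20 dB; output overshoot = -42 − (-46) = 4 dB.
Ratio = 20 / 4 = 5.

5:1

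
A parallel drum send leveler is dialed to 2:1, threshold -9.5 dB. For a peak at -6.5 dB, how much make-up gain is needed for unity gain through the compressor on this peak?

The peak compresses to -9.5 + 3/2 = -8 dB.
To reach -6.5 dB requires -6.5 − (-8) = 1.5 dB of make-up.

1.5 dB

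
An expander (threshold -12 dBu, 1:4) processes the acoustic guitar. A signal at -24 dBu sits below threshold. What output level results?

The input is 12 dB below the -12 dBu threshold.
A 1:4 expander multiplies undershoot by 4: 12 × 4 = 48 dB below threshold.
Output = -12 − 48 = -60 dBu.

-60 dBu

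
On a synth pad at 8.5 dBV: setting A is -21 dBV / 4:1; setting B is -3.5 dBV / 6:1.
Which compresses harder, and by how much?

A: overshoot 29.5 dB → output overshoot 7.375 dB → GR 22.125 dB.
B: overshoot 12 dB → output overshoot 2 dB → GR 10 dB.
A applies 12.125 dB more gain reduction.

A, by 12.125 dB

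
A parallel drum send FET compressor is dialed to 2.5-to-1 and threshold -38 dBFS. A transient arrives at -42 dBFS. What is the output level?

-42 dBFS is 4 dB below the -38 dBFS threshold, so no gain reduction is applied.
Output = input = -42 dBFS.

-42 dBFS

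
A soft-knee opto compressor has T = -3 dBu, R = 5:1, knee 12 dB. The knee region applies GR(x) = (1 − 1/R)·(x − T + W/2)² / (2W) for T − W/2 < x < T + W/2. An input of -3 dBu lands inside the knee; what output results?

x − T + W/2 = -3 − (-3) + 6 = 6.
GR = (1 − 1/5) × 6² / 24 = 0.8 × 36 / 24 = 1.2 dB.
Output = -3 − 1.2 = -4.2 dBu.

-4.2 dBu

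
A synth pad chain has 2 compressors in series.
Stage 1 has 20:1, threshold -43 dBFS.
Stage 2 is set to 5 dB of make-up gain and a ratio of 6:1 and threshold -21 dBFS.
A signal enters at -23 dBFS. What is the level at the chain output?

-37 dBFS

Stage 1: -23 dBFS is 20 dB over -43 dBFS; at 20:1 that becomes 1 dB over, giving -42 dBFS.
Stage 2: -42 dBFS is at or below the -21 dBFS threshold — no compression; make-up brings it to -37 dBFS.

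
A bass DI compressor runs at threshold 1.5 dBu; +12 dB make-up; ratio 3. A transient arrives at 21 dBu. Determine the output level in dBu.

The input is 19.5 dB above the 1.5 dBu threshold.
3:1 compression reduces that to 19.5/3 = 6.5 dB over.
So the level is 1.5 + 6.5 = 8 dBu; make-up adds 12 dB, giving 20 dBu.

20 dBu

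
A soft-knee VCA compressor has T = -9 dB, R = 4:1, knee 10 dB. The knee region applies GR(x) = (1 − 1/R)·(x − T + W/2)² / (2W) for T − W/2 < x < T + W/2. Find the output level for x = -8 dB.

-9.35 dB

x − T + W/2 = -8 − (-9) + 5 = 6.
GR = (1 − 1/4) × 6² / 20 = 0.75 × 36 / 20 = 1.35 dB.
Output = -8 − 1.35 = -9.35 dB.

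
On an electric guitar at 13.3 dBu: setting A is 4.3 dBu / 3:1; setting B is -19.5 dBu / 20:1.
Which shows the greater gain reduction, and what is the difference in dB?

A: 9 dB over, compressed to 3 dB over, so 6 dB of GR.
B: 32.8 dB over, compressed to 1.64 dB over, so 31.16 dB of GR.
B reduces 25.16 dB more.

B, by 25.16 dB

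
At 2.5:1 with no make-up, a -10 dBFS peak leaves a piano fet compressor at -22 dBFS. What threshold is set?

-30 dBFS

Input is 20 dB above T (since output overshoot × R = input overshoot: (-22 − T)·2.5 = -10 − T gives T = -30 dBFS).
Check: -30 + (-10 − (-30))/2.5 = -30 + 8 = -22 dBFS. ✓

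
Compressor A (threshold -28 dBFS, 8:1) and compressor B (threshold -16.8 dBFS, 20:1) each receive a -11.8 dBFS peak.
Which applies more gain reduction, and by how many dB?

A, by 9.425 dB

A: GR = 16.2 − 16.2/8 = 14.175 dB.
B: GR = 5 − 5/20 = 4.75 dB.
A applies 9.425 dB more gain reduction.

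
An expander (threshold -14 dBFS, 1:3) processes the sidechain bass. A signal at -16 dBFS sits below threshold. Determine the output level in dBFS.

-20 dBFS

The input is 2 dB below the -14 dBFS threshold.
A 1:3 expander multiplies undershoot by 3: 2 × 3 = 6 dB below threshold.
Output = -14 − 6 = -20 dBFS.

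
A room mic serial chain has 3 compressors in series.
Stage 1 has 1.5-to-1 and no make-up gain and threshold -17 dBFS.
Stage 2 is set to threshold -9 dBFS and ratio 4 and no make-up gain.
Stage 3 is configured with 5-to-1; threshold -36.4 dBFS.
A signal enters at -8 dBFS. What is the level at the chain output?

-31.32 dBFS

Stage 1: overshoot 9 dB → 9/1.5 = 6 dB → -11 dBFS.
Stage 2: below threshold (-11 ≤ -9); passes unchanged; output -11 dBFS.
Stage 3: 25.4 dB above -36.4 dBFS, reduced 5:1 to 5.08 dB above → -31.32 dBFS.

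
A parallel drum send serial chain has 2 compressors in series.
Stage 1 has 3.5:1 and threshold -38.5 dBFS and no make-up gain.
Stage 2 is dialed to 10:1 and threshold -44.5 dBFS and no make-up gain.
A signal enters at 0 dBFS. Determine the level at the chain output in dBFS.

Stage 1: 38.5 dB above -38.5 dBFS, reduced 3.5:1 to 11 dB above → -27.5 dBFS.
Stage 2: 17 dB above -44.5 dBFS, reduced 10:1 to 1.7 dB above → -42.8 dBFS.

-42.8 dBFS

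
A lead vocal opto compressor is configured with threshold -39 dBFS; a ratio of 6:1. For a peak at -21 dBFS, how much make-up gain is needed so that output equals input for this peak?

15 dB

The peak compresses to -39 + 18/6 = -36 dBFS.
To reach -21 dBFS requires -21 − (-36) = 15 dB of make-up.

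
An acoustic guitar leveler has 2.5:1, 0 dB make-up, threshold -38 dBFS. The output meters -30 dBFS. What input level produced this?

The compressed level sits -30 − (-38) = 8 dB over threshold.
Before 2.5:1 compression the overshoot was 8 × 2.5 = 20 dB, so input = -38 + 20 = -18 dBFS.

-18 dBFS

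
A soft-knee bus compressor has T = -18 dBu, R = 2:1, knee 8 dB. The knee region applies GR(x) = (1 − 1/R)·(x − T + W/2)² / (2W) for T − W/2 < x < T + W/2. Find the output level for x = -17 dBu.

x − T + W/2 = -17 − (-18) + 4 = 5.
GR = (1 − 1/2) × 5² / 16 = 0.5 × 25 / 16 = 0.78125 dB.
Output = -17 − 0.78125 = -17.78125 dBu.

-17.78125 dBu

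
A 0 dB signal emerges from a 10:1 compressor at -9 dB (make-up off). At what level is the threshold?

-10 dB

Let T be the threshold. Output overshoot = (input overshoot)/R, so -9 − T = (0 − T)/10.
10·(-9 − T) = 0 − T → 9·T = -90 − 0 = -90.
T = -90/9 = -10 dB.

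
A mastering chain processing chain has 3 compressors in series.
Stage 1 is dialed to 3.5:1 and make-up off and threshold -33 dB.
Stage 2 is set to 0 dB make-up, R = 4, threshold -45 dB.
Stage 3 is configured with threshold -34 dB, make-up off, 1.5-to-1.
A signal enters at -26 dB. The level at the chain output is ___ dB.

-41.5 dB

Stage 1: 7 dB above -33 dB, reduced 3.5:1 to 2 dB above → -31 dB.
Stage 2: 14 dB above -45 dB, reduced 4:1 to 3.5 dB above → -41.5 dB.
Stage 3: below threshold (-41.5 ≤ -34); passes unchanged; output -41.5 dB.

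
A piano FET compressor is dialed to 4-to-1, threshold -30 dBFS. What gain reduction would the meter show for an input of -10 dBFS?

15 dB

The signal is 20 dB above threshold.
At 4:1, output sits 20/4 = 5 dB above threshold.
GR = overshoot in − overshoot out = 20 − 5 = 15 dB.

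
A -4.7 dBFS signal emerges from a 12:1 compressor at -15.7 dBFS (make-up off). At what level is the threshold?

-16.7 dBFS

Let T be the threshold. Output overshoot = (input overshoot)/R, so -15.7 − T = (-4.7 − T)/12.
12·(-15.7 − T) = -4.7 − T → 11·T = -188.4 − (-4.7) = -183.7.
T = -183.7/11 = -16.7 dBFS.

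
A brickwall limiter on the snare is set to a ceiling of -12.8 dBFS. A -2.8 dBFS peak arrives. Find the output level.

At ∞:1, everything above -12.8 dBFS is held at the ceiling.

-12.8 dBFS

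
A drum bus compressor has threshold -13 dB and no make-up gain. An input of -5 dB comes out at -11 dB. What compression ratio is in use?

4:1

Input overshoot = -5 − (-13) = 8 dB; output overshoot = -11 − (-13) = 2 dB.
Ratio = 8 / 2 = 4.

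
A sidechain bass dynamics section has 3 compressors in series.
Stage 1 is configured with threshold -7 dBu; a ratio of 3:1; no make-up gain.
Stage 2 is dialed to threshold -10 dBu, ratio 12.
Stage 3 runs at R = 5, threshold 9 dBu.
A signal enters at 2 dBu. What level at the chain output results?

-9.5 dBu

Stage 1: 2 dBu is 9 dB over -7 dBu; at 3:1 that becomes 3 dB over, giving -4 dBu.
Stage 2: 6 dB above -10 dBu, reduced 12:1 to 0.5 dB above → -9.5 dBu.
Stage 3: -9.5 dBu ≤ 9 dBu, so stage 3 doesn't engage; output -9.5 dBu.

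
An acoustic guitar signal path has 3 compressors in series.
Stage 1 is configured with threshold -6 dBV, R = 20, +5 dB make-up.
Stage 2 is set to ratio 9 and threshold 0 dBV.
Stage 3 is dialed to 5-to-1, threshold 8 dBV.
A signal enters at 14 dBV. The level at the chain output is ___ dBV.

0 dBV

Stage 1: 14 dBV is 20 dB over -6 dBV; at 20:1 that becomes 1 dB over, giving -5 dBV; +5 dB make-up → 0 dBV.
Stage 2: 0 dBV is at or below the 0 dBV threshold — no compression; output 0 dBV.
Stage 3: below threshold (0 ≤ 8); passes unchanged; output 0 dBV.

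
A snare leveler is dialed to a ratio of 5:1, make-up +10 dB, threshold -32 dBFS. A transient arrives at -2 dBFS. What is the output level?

-2 dBFS sits 30 dB over threshold.
5:1 compression reduces that to 30/5 = 6 dB over.
So the level is -32 + 6 = -26 dBFS; make-up adds 10 dB, giving -16 dBFS.

-16 dBFS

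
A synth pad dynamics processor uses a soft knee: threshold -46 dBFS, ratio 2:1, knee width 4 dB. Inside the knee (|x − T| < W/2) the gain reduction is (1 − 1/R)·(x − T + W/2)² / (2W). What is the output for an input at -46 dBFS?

-46.25 dBFS

x − T + W/2 = -46 − (-46) + 2 = 2.
GR = (1 − 1/2) × 2² / 8 = 0.5 × 4 / 8 = 0.25 dB.
Output = -46 − 0.25 = -46.25 dBFS.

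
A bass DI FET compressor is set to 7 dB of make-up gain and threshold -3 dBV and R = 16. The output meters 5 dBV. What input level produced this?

Before make-up, the level was 5 − 7 = -2 dBV.
Post-compression overshoot = -2 − (-3) = 1 dB.
Before 16:1 compression the overshoot was 1 × 16 = 16 dB, so input = -3 + 16 = 13 dBV.

13 dBV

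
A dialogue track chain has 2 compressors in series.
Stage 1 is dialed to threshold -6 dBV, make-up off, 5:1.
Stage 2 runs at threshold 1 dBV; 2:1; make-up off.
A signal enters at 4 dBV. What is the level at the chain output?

Stage 1: 10 dB above -6 dBV, reduced 5:1 to 2 dB above → -4 dBV.
Stage 2: below threshold (-4 ≤ 1); passes unchanged; output -4 dBV.

-4 dBV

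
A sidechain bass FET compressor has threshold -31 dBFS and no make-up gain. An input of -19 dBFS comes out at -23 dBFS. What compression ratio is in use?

1.5:1

Input overshoot = -19 − (-31) = 12 dB; output overshoot = -23 − (-31) = 8 dB.
Ratio = 12 / 8 = 1.5.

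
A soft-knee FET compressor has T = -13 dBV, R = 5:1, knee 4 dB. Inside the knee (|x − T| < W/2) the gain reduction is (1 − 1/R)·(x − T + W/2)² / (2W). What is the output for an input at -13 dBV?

-13.4 dBV

x − T + W/2 = -13 − (-13) + 2 = 2.
GR = (1 − 1/5) × 2² / 8 = 0.8 × 4 / 8 = 0.4 dB.
Output = -13 − 0.4 = -13.4 dBV.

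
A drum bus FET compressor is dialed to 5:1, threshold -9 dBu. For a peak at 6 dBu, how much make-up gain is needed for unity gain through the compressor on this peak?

12 dB

The peak compresses to -9 + 15/5 = -6 dBu.
To reach 6 dBu requires 6 − (-6) = 12 dB of make-up.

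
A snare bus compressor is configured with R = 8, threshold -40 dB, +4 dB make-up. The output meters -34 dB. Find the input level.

Stripping the +4 dB make-up gives -38 dB at the gain stage.
Post-compression overshoot = -38 − (-40) = 2 dB.
Input overshoot = R × output overshoot = 16 dB → input = -40 + 16 = -24 dB.

-24 dB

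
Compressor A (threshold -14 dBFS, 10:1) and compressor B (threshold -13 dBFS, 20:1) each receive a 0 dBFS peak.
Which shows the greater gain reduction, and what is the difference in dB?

A: overshoot 14 dB → output overshoot 1.4 dB → GR 12.6 dB.
B: overshoot 13 dB → output overshoot 0.65 dB → GR 12.35 dB.
A applies 0.25 dB more gain reduction.

A, by 0.25 dB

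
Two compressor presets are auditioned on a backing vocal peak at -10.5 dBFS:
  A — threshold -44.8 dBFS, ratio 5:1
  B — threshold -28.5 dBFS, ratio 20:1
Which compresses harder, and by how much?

A: overshoot 34.3 dB → output overshoot 6.86 dB → GR 27.44 dB.
B: overshoot 18 dB → output overshoot 0.9 dB → GR 17.1 dB.
A reduces 10.34 dB more.

A, by 10.34 dB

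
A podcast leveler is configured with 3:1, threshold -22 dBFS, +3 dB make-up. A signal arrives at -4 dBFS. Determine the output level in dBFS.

-13 dBFS

-4 dBFS sits 18 dB over threshold.
The 18 dB excess becomes 6 dB after 3:1 reduction.
That puts the output at -16 dBFS; make-up adds 3 dB, giving -13 dBFS.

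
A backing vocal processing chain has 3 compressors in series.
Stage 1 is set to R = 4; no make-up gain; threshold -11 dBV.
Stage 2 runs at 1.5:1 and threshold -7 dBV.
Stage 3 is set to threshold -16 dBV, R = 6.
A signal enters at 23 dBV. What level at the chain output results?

-14 dBV

Stage 1: overshoot 34 dB → 34/4 = 8.5 dB → -2.5 dBV.
Stage 2: 4.5 dB above -7 dBV, reduced 1.5:1 to 3 dB above → -4 dBV.
Stage 3: 12 dB above -16 dBV, reduced 6:1 to 2 dB above → -14 dBV.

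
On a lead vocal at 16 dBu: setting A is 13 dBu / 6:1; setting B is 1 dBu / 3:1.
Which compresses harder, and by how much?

A: GR = 3 − 3/6 = 2.5 dB.
B: GR = 15 − 15/3 = 10 dB.
B applies 7.5 dB more gain reduction.

B, by 7.5 dB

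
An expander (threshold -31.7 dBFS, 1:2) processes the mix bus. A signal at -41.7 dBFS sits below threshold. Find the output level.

-51.7 dBFS

The input is 10 dB below the -31.7 dBFS threshold.
A 1:2 expander multiplies undershoot by 2: 10 × 2 = 20 dB below threshold.
Output = -31.7 − 20 = -51.7 dBFS.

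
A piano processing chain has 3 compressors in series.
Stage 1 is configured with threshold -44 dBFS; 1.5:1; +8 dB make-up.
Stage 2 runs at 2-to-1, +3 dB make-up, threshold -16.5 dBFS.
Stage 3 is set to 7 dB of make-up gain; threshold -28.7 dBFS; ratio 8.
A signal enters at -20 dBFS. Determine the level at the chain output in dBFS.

Stage 1: 24 dB above -44 dBFS, reduced 1.5:1 to 16 dB above → -28 dBFS; +8 dB make-up → -20 dBFS.
Stage 2: -20 dBFS ≤ -16.5 dBFS, so stage 2 doesn't engage; make-up brings it to -17 dBFS.
Stage 3: -17 dBFS is 11.7 dB over -28.7 dBFS; at 8:1 that becomes 1.4625 dB over, giving -27.2375 dBFS; +7 dB make-up → -20.2375 dBFS.

-20.2375 dBFS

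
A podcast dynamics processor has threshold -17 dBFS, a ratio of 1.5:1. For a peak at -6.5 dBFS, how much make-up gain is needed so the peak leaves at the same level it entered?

3.5 dB

The peak compresses to -17 + 10.5/1.5 = -10 dBFS.
To reach -6.5 dBFS requires -6.5 − (-10) = 3.5 dB of make-up.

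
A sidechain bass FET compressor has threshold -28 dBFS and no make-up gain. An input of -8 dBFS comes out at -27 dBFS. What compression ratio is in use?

Input overshoot = -8 − (-28) = 20 dB; output overshoot = -27 − (-28) = 1 dB.
Ratio = 20 / 1 = 20.

20:1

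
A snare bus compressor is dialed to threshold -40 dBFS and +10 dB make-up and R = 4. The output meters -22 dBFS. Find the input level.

-8 dBFS

Remove make-up: -22 − 10 = -32 dBFS.
The compressed level sits -32 − (-40) = 8 dB over threshold.
Undo the ratio: input overshoot = 8 × 4 = 32 dB, giving input = -8 dBFS.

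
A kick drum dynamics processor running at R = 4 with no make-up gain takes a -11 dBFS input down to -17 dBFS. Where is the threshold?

-19 dBFS

Input is 8 dB above T (since output overshoot × R = input overshoot: (-17 − T)·4 = -11 − T gives T = -19 dBFS).
Check: -19 + (-11 − (-19))/4 = -19 + 2 = -17 dBFS. ✓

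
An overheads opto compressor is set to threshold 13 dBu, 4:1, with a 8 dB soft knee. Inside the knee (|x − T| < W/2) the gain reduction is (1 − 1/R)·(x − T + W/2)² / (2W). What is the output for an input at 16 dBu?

x − T + W/2 = 16 − 13 + 4 = 7.
GR = (1 − 1/4) × 7² / 16 = 0.75 × 49 / 16 = 2.296875 dB.
Output = 16 − 2.296875 = 13.703125 dBu.

13.703125 dBu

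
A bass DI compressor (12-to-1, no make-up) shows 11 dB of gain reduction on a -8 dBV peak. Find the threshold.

-20 dBV

Input is 12 dB above T (since output overshoot × R = input overshoot: (-19 − T)·12 = -8 − T gives T = -20 dBV).
Check: -20 + (-8 − (-20))/12 = -20 + 1 = -19 dBV. ✓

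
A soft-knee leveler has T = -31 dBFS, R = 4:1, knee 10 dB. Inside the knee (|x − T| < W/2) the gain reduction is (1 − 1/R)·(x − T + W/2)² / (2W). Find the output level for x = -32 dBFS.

-32.6 dBFS

x − T + W/2 = -32 − (-31) + 5 = 4.
GR = (1 − 1/4) × 4² / 20 = 0.75 × 16 / 20 = 0.6 dB.
Output = -32 − 0.6 = -32.6 dBFS.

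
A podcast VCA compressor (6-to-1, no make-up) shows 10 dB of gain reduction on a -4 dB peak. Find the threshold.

-16 dB

Let T be the threshold. Output overshoot = (input overshoot)/R, so -14 − T = (-4 − T)/6.
6·(-14 − T) = -4 − T → 5·T = -84 − (-4) = -80.
T = -80/5 = -16 dB.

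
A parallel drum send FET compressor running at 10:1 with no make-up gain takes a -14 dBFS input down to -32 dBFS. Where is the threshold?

Let T be the threshold. Output overshoot = (input overshoot)/R, so -32 − T = (-14 − T)/10.
10·(-32 − T) = -14 − T → 9·T = -320 − (-14) = -306.
T = -306/9 = -34 dBFS.

-34 dBFS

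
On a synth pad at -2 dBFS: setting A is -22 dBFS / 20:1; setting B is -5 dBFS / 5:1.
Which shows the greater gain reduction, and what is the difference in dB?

A, by 16.6 dB

A: overshoot 20 dB → output overshoot 1 dB → GR 19 dB.
B: overshoot 3 dB → output overshoot 0.6 dB → GR 2.4 dB.
Difference: 16.6 dB in favour of A.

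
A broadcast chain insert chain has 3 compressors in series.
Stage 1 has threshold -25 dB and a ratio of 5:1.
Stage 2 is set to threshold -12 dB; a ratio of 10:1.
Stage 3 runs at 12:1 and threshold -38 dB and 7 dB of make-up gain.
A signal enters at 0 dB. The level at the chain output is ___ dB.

-29.5 dB

Stage 1: 25 dB above -25 dB, reduced 5:1 to 5 dB above → -20 dB.
Stage 2: below threshold (-20 ≤ -12); passes unchanged; output -20 dB.
Stage 3: -20 dB is 18 dB over -38 dB; at 12:1 that becomes 1.5 dB over, giving -36.5 dB; +7 dB make-up → -29.5 dB.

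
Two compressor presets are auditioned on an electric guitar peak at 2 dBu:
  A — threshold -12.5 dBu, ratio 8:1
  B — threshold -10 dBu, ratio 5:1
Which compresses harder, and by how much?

A: GR = 14.5 − 14.5/8 = 12.6875 dB.
B: GR = 12 − 12/5 = 9.6 dB.
A reduces 3.0875 dB more.

A, by 3.0875 dB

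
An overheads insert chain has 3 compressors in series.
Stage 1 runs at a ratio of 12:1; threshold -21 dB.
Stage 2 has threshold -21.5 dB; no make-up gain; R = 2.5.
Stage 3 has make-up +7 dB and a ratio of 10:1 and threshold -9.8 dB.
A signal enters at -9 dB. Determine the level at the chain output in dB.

Stage 1: 12 dB above -21 dB, reduced 12:1 to 1 dB above → -20 dB.
Stage 2: overshoot 1.5 dB → 1.5/2.5 = 0.6 dB → -20.9 dB.
Stage 3: -20.9 dB ≤ -9.8 dB, so stage 3 doesn't engage; make-up brings it to -13.9 dB.

-13.9 dB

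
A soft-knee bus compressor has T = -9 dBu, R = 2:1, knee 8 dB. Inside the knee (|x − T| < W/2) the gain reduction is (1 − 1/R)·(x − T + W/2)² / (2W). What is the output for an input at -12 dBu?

-12.03125 dBu

x − T + W/2 = -12 − (-9) + 4 = 1.
GR = (1 − 1/2) × 1² / 16 = 0.5 × 1 / 16 = 0.03125 dB.
Output = -12 − 0.03125 = -12.03125 dBu.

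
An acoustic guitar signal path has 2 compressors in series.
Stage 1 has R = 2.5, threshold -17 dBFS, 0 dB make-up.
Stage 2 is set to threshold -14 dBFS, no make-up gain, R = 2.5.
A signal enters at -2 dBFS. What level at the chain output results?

Stage 1: 15 dB above -17 dBFS, reduced 2.5:1 to 6 dB above → -11 dBFS.
Stage 2: -11 dBFS is 3 dB over -14 dBFS; at 2.5:1 that becomes 1.2 dB over, giving -12.8 dBFS.

-12.8 dBFS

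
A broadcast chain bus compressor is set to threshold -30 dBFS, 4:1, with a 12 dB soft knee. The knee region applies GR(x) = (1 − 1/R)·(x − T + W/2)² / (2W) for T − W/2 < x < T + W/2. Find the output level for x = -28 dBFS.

x − T + W/2 = -28 − (-30) + 6 = 8.
GR = (1 − 1/4) × 8² / 24 = 0.75 × 64 / 24 = 2 dB.
Output = -28 − 2 = -30 dBFS.

-30 dBFS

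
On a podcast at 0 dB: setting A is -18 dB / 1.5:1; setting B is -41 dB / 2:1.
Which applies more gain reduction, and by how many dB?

B, by 14.5 dB

A: overshoot 18 dB → output overshoot 12 dB → GR 6 dB.
B: overshoot 41 dB → output overshoot 20.5 dB → GR 20.5 dB.
B reduces 14.5 dB more.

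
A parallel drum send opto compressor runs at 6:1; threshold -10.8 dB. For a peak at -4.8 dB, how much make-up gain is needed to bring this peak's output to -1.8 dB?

Overshoot 6 dB → 6/6 = 1 dB after compression, so the compressed level is -10.8 + 1 = -9.8 dB.
Make-up = target − compressed = -1.8 − (-9.8) = 8 dB.

8 dB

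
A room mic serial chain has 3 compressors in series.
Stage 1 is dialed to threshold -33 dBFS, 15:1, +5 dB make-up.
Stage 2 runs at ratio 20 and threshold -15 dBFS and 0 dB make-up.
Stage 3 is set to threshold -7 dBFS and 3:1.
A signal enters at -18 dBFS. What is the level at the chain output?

-27 dBFS

Stage 1: overshoot 15 dB → 15/15 = 1 dB → -32 dBFS; +5 dB make-up → -27 dBFS.
Stage 2: -27 dBFS ≤ -15 dBFS, so stage 2 doesn't engage; output -27 dBFS.
Stage 3: -27 dBFS ≤ -7 dBFS, so stage 3 doesn't engage; output -27 dBFS.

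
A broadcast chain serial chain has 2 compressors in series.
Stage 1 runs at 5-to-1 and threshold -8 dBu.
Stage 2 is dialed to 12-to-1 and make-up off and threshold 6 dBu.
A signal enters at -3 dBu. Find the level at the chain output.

-7 dBu

Stage 1: -3 dBu is 5 dB over -8 dBu; at 5:1 that becomes 1 dB over, giving -7 dBu.
Stage 2: -7 dBu ≤ 6 dBu, so stage 2 doesn't engage; output -7 dBu.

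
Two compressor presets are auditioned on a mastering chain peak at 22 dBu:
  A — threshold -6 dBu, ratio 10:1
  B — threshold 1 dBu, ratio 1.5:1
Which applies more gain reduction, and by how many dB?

A, by 18.2 dB

A: 28 dB over, compressed to 2.8 dB over, so 25.2 dB of GR.
B: 21 dB over, compressed to 14 dB over, so 7 dB of GR.
Difference: 18.2 dB in favour of A.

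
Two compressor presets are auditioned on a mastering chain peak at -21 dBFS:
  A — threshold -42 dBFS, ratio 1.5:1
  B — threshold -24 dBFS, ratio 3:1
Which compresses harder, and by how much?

A, by 5 dB

A: overshoot 21 dB → output overshoot 14 dB → GR 7 dB.
B: overshoot 3 dB → output overshoot 1 dB → GR 2 dB.
Difference: 5 dB in favour of A.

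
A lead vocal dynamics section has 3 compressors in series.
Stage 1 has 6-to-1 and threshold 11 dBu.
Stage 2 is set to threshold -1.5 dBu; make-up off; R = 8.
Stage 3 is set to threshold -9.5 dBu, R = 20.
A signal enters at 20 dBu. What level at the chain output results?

Stage 1: overshoot 9 dB → 9/6 = 1.5 dB → 12.5 dBu.
Stage 2: 14 dB above -1.5 dBu, reduced 8:1 to 1.75 dB above → 0.25 dBu.
Stage 3: overshoot 9.75 dB → 9.75/20 = 0.4875 dB → -9.0125 dBu.

-9.0125 dBu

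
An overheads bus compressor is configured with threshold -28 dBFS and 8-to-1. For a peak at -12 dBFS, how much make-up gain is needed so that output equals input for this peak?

14 dB

Overshoot 16 dB → 16/8 = 2 dB after compression, so the compressed level is -28 + 2 = -26 dBFS.
Make-up = target − compressed = -12 − (-26) = 14 dB.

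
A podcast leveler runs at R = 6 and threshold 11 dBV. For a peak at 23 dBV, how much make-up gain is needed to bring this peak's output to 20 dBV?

7 dB

The peak compresses to 11 + 12/6 = 13 dBV.
To reach 20 dBV requires 20 − 13 = 7 dB of make-up.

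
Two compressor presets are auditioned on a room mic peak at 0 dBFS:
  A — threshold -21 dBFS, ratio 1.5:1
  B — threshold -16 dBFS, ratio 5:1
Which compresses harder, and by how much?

A: overshoot 21 dB → output overshoot 14 dB → GR 7 dB.
B: overshoot 16 dB → output overshoot 3.2 dB → GR 12.8 dB.
B reduces 5.8 dB more.

B, by 5.8 dB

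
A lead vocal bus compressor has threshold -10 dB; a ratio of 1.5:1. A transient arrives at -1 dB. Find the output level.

-4 dB

Overshoot: -1 − (-10) = 9 dB.
1.5:1 compression reduces that to 9/1.5 = 6 dB over.
That puts the output at -4 dB.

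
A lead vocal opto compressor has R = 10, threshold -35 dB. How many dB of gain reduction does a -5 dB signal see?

The signal is 30 dB above threshold.
After 10:1 compression the overshoot becomes 30/10 = 3 dB.
GR = overshoot in − overshoot out = 30 − 3 = 27 dB.

27 dB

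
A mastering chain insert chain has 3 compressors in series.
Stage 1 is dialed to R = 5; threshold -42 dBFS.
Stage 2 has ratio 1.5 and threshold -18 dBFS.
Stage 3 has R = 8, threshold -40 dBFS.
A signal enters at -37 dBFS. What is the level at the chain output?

-41 dBFS

Stage 1: overshoot 5 dB → 5/5 = 1 dB → -41 dBFS.
Stage 2: -41 dBFS is at or below the -18 dBFS threshold — no compression; output -41 dBFS.
Stage 3: -41 dBFS ≤ -40 dBFS, so stage 3 doesn't engage; output -41 dBFS.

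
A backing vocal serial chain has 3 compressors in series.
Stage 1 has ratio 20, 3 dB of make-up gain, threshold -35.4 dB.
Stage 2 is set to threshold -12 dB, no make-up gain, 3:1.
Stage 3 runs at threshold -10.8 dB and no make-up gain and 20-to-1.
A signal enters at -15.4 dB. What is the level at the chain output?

Stage 1: 20 dB above -35.4 dB, reduced 20:1 to 1 dB above → -34.4 dB; +3 dB make-up → -31.4 dB.
Stage 2: -31.4 dB is at or below the -12 dB threshold — no compression; output -31.4 dB.
Stage 3: -31.4 dB ≤ -10.8 dB, so stage 3 doesn't engage; output -31.4 dB.

-31.4 dB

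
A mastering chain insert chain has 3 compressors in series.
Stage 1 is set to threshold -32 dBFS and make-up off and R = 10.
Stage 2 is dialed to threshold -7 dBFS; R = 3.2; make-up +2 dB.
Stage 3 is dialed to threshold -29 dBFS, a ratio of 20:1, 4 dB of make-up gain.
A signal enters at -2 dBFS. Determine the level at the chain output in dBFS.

-24.9 dBFS

Stage 1: -2 dBFS is 30 dB over -32 dBFS; at 10:1 that becomes 3 dB over, giving -29 dBFS.
Stage 2: -29 dBFS ≤ -7 dBFS, so stage 2 doesn't engage; make-up brings it to -27 dBFS.
Stage 3: -27 dBFS is 2 dB over -29 dBFS; at 20:1 that becomes 0.1 dB over, giving -28.9 dBFS; +4 dB make-up → -24.9 dBFS.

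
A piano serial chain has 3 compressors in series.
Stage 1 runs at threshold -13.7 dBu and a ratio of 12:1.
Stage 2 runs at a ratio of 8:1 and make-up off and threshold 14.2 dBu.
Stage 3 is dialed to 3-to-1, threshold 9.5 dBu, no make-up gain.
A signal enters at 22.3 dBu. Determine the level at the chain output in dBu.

Stage 1: 36 dB above -13.7 dBu, reduced 12:1 to 3 dB above → -10.7 dBu.
Stage 2: -10.7 dBu is at or below the 14.2 dBu threshold — no compression; output -10.7 dBu.
Stage 3: -10.7 dBu ≤ 9.5 dBu, so stage 3 doesn't engage; output -10.7 dBu.

-10.7 dBu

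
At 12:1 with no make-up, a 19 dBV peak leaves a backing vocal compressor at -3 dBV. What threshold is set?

-5 dBV

Input is 24 dB above T (since output overshoot × R = input overshoot: (-3 − T)·12 = 19 − T gives T = -5 dBV).
Check: -5 + (19 − (-5))/12 = -5 + 2 = -3 dBV. ✓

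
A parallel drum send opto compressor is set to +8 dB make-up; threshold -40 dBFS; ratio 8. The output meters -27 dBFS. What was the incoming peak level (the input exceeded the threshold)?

0 dBFS

Remove make-up: -27 − 8 = -35 dBFS.
That's 5 dB above the -40 dBFS threshold.
Input overshoot = R × output overshoot = 40 dB → input = -40 + 40 = 0 dBFS.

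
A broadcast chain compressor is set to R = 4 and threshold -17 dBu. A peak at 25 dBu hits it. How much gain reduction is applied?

31.5 dB

Overshoot = 25 − (-17) = 42 dB.
After 4:1 compression the overshoot becomes 42/4 = 10.5 dB.
So the signal is attenuated by 42 − 10.5 = 31.5 dB.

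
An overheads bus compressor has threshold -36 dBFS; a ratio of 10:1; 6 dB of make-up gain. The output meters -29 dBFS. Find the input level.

-26 dBFS

Remove make-up: -29 − 6 = -35 dBFS.
That's 1 dB above the -36 dBFS threshold.
Undo the ratio: input overshoot = 1 × 10 = 10 dB, giving input = -26 dBFS.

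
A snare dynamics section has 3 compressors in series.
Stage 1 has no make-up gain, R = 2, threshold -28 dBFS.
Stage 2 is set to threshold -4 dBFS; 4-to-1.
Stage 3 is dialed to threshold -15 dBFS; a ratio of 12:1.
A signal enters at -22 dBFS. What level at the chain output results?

Stage 1: 6 dB above -28 dBFS, reduced 2:1 to 3 dB above → -25 dBFS.
Stage 2: -25 dBFS ≤ -4 dBFS, so stage 2 doesn't engage; output -25 dBFS.
Stage 3: below threshold (-25 ≤ -15); passes unchanged; output -25 dBFS.

-25 dBFS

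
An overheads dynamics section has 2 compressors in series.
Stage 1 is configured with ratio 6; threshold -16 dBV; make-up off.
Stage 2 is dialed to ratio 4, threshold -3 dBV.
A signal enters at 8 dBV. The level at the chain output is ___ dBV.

-12 dBV

Stage 1: overshoot 24 dB → 24/6 = 4 dB → -12 dBV.
Stage 2: -12 dBV is at or below the -3 dBV threshold — no compression; output -12 dBV.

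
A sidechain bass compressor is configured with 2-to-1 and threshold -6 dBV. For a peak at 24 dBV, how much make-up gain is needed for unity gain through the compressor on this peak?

15 dB

Overshoot 30 dB → 30/2 = 15 dB after compression, so the compressed level is -6 + 15 = 9 dBV.
Make-up = target − compressed = 24 − 9 = 15 dB.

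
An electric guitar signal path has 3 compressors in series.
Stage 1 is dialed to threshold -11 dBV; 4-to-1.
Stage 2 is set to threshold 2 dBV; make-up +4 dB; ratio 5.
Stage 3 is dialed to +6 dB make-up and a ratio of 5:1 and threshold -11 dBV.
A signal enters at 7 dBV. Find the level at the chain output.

Stage 1: 18 dB above -11 dBV, reduced 4:1 to 4.5 dB above → -6.5 dBV.
Stage 2: -6.5 dBV ≤ 2 dBV, so stage 2 doesn't engage; make-up brings it to -2.5 dBV.
Stage 3: 8.5 dB above -11 dBV, reduced 5:1 to 1.7 dB above → -9.3 dBV; +6 dB make-up → -3.3 dBV.

-3.3 dBV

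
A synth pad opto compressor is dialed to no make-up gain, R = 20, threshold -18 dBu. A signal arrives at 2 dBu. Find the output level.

Overshoot: 2 − (-18) = 20 dB.
The 20 dB excess becomes 1 dB after 20:1 reduction.
So the level is -18 + 1 = -17 dBu.

-17 dBu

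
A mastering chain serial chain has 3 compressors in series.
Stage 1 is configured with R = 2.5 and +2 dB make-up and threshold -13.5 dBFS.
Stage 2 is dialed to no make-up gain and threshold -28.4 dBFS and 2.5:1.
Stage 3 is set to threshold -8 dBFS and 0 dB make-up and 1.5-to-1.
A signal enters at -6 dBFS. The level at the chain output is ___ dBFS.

Stage 1: -6 dBFS is 7.5 dB over -13.5 dBFS; at 2.5:1 that becomes 3 dB over, giving -10.5 dBFS; +2 dB make-up → -8.5 dBFS.
Stage 2: 19.9 dB above -28.4 dBFS, reduced 2.5:1 to 7.96 dB above → -20.44 dBFS.
Stage 3: -20.44 dBFS ≤ -8 dBFS, so stage 3 doesn't engage; output -20.44 dBFS.

-20.44 dBFS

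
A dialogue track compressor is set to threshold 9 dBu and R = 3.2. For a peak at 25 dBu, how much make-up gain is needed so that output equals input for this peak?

11 dB

Overshoot 16 dB → 16/3.2 = 5 dB after compression, so the compressed level is 9 + 5 = 14 dBu.
Make-up = target − compressed = 25 − 14 = 11 dB.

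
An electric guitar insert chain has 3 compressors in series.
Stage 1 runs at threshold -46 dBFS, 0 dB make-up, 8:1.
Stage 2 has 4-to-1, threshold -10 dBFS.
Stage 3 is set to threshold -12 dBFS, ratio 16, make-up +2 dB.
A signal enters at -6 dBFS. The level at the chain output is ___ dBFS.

Stage 1: overshoot 40 dB → 40/8 = 5 dB → -41 dBFS.
Stage 2: -41 dBFS ≤ -10 dBFS, so stage 2 doesn't engage; output -41 dBFS.
Stage 3: below threshold (-41 ≤ -12); passes unchanged; make-up brings it to -39 dBFS.

-39 dBFS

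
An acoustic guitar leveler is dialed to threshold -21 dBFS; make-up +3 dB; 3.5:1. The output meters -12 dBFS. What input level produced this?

Remove make-up: -12 − 3 = -15 dBFS.
The compressed level sits -15 − (-21) = 6 dB over threshold.
Before 3.5:1 compression the overshoot was 6 × 3.5 = 21 dB, so input = -21 + 21 = 0 dBFS.

0 dBFS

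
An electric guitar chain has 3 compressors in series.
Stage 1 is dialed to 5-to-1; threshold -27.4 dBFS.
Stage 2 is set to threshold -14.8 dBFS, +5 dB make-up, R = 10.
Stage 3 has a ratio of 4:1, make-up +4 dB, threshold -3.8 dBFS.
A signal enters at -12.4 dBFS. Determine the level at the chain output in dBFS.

-15.4 dBFS

Stage 1: -12.4 dBFS is 15 dB over -27.4 dBFS; at 5:1 that becomes 3 dB over, giving -24.4 dBFS.
Stage 2: below threshold (-24.4 ≤ -14.8); passes unchanged; make-up brings it to -19.4 dBFS.
Stage 3: -19.4 dBFS is at or below the -3.8 dBFS threshold — no compression; make-up brings it to -15.4 dBFS.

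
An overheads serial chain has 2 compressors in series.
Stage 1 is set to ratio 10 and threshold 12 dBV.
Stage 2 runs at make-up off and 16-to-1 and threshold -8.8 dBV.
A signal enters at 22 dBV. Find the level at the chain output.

-7.4375 dBV

Stage 1: 10 dB above 12 dBV, reduced 10:1 to 1 dB above → 13 dBV.
Stage 2: 21.8 dB above -8.8 dBV, reduced 16:1 to 1.3625 dB above → -7.4375 dBV.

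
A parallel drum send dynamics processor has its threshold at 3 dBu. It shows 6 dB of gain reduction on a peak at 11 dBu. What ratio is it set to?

Input overshoot = 11 − 3 = 8 dB.
Output overshoot = 8 − 6 = 2 dB.
Ratio = input overshoot / output overshoot = 8 / 2 = 4.

4:1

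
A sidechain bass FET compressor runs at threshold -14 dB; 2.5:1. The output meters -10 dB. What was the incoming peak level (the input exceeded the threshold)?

-4 dB

That's 4 dB above the -14 dB threshold.
Undo the ratio: input overshoot = 4 × 2.5 = 10 dB, giving input = -4 dB.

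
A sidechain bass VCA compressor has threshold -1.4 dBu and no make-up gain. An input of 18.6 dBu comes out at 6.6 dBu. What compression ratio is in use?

Input overshoot = 18.6 − (-1.4) = 20 dB; output overshoot = 6.6 − (-1.4) = 8 dB.
Ratio = 20 / 8 = 2.5.

2.5:1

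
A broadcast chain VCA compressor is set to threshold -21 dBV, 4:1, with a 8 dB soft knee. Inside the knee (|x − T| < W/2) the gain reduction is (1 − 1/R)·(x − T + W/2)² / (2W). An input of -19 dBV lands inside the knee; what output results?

-20.6875 dBV

x − T + W/2 = -19 − (-21) + 4 = 6.
GR = (1 − 1/4) × 6² / 16 = 0.75 × 36 / 16 = 1.6875 dB.
Output = -19 − 1.6875 = -20.6875 dBV.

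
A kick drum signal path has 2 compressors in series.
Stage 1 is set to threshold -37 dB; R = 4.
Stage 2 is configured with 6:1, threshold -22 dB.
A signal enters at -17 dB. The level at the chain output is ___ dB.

-32 dB

Stage 1: 20 dB above -37 dB, reduced 4:1 to 5 dB above → -32 dB.
Stage 2: -32 dB ≤ -22 dB, so stage 2 doesn't engage; output -32 dB.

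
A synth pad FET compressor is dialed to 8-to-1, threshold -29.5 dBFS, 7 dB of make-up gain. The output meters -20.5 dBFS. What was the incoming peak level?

-13.5 dBFS

Stripping the +7 dB make-up gives -27.5 dBFS at the gain stage.
The compressed level sits -27.5 − (-29.5) = 2 dB over threshold.
Input overshoot = R × output overshoot = 16 dB → input = -29.5 + 16 = -13.5 dBFS.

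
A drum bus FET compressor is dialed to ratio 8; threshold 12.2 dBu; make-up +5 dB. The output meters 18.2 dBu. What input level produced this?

20.2 dBu

Remove make-up: 18.2 − 5 = 13.2 dBu.
That's 1 dB above the 12.2 dBu threshold.
Before 8:1 compression the overshoot was 1 × 8 = 8 dB, so input = 12.2 + 8 = 20.2 dBu.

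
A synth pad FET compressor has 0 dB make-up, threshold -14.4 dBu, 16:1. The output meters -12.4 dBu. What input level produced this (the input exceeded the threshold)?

The compressed level sits -12.4 − (-14.4) = 2 dB over threshold.
Input overshoot = R × output overshoot = 32 dB → input = -14.4 + 32 = 17.6 dBu.

17.6 dBu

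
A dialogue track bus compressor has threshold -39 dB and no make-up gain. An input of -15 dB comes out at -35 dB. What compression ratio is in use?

6:1

Input overshoot = -15 − (-39) = 24 dB; output overshoot = -35 − (-39) = 4 dB.
Ratio = 24 / 4 = 6.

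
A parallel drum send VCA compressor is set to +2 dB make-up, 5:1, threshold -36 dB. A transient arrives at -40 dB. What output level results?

-38 dB

-40 dB is 4 dB below the -36 dB threshold, so no gain reduction is applied.
Make-up gain adds 2 dB: -40 + 2 = -38 dB.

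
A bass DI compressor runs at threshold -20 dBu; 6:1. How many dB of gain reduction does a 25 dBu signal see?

Overshoot = 25 − (-20) = 45 dB.
At 6:1, output sits 45/6 = 7.5 dB above threshold.
Gain reduction = 45 − 7.5 = 37.5 dB.

37.5 dB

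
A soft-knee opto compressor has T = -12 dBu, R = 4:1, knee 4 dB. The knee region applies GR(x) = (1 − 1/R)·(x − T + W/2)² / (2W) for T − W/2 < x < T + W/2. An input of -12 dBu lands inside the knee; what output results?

x − T + W/2 = -12 − (-12) + 2 = 2.
GR = (1 − 1/4) × 2² / 8 = 0.75 × 4 / 8 = 0.375 dB.
Output = -12 − 0.375 = -12.375 dBu.

-12.375 dBu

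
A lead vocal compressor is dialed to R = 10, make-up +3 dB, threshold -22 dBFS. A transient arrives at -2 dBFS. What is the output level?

-17 dBFS

-2 dBFS sits 20 dB over threshold.
10:1 compression reduces that to 20/10 = 2 dB over.
So the level is -22 + 2 = -20 dBFS; make-up adds 3 dB, giving -17 dBFS.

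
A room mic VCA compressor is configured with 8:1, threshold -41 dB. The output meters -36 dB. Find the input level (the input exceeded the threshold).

The compressed level sits -36 − (-41) = 5 dB over threshold.
Before 8:1 compression the overshoot was 5 × 8 = 40 dB, so input = -41 + 40 = -1 dB.

-1 dB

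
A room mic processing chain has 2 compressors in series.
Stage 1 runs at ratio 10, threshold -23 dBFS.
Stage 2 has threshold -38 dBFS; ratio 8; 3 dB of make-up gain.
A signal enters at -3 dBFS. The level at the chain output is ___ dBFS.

-32.875 dBFS

Stage 1: overshoot 20 dB → 20/10 = 2 dB → -21 dBFS.
Stage 2: -21 dBFS is 17 dB over -38 dBFS; at 8:1 that becomes 2.125 dB over, giving -35.875 dBFS; +3 dB make-up → -32.875 dBFS.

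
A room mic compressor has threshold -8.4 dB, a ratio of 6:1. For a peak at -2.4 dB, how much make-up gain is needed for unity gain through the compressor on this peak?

5 dB

The peak compresses to -8.4 + 6/6 = -7.4 dB.
To reach -2.4 dB requires -2.4 − (-7.4) = 5 dB of make-up.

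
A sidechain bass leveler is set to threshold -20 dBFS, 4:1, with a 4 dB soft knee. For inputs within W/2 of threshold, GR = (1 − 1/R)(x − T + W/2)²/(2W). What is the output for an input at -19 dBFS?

x − T + W/2 = -19 − (-20) + 2 = 3.
GR = (1 − 1/4) × 3² / 8 = 0.75 × 9 / 8 = 0.84375 dB.
Output = -19 − 0.84375 = -19.84375 dBFS.

-19.84375 dBFS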